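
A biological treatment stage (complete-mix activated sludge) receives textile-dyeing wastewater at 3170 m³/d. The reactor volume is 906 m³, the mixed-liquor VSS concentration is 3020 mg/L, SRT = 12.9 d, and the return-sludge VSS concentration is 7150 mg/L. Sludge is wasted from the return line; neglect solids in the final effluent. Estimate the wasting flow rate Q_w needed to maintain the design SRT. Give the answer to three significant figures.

Q_w = (V·X)/(θ_c X_r) = 906.0 × 3020 / (12.9 × 7150) = 29.66 m³/d.

Q_w ≈ 29.7 m³/d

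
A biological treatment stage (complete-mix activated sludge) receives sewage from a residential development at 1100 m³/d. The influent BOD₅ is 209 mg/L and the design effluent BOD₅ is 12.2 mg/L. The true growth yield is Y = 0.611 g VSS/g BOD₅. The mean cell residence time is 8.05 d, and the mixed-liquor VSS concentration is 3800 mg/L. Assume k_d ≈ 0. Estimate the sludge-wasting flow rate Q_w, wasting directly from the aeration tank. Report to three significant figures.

Q_w ≈ 34.8 m³/d

With k_d = 0 the design equation reduces to V = Y Q (S₀−S) θ_c / X = 0.611 × 1100 × (209 − 12.2) × 8.05 / 3800 = 280.2 m³.
Wasting from the aeration tank: Q_w = V / θ_c = 280.2 / 8.05 = 34.81 m³/d.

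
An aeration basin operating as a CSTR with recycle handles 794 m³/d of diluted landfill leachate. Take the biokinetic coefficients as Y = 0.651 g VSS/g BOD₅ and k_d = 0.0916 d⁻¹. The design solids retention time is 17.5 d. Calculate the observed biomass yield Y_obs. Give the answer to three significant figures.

Observed yield with endogenous decay: Y_obs = Y / (1 + k_d·θ_c) = 0.651 / (1 + 0.0916 × 17.5) = 0.651 / 2.603 = 0.2501 g VSS/g BOD₅.

Y_obs ≈ 0.250 g VSS/g BOD₅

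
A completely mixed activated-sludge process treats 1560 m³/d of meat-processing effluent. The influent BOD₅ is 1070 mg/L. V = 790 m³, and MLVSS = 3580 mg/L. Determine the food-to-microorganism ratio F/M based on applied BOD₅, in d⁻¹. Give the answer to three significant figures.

F/M ≈ 0.590 d⁻¹

F/M = applied load / biomass = Q·S₀/(V·X) = 1560 × 1070 / (790.0 × 3580) = 0.5902 d⁻¹.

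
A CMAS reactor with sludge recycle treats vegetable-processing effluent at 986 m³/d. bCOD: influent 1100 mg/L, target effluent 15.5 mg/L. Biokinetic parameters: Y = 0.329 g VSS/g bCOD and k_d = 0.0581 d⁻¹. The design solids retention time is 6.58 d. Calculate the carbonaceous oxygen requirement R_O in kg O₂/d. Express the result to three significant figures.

R_O ≈ 708 kg O₂/d

Correct the yield for decay: Y_obs = Y/(1 + k_d θ_c) = 0.329 / (1 + 0.0581 × 6.58) = 0.329 / 1.382 = 0.2380.
Q·(S₀ − S) = 986 × (1100 − 15.5) × 10⁻³ = 1069 kg/d removed.
Net sludge production P_X = 0.2380 × 1069 = 254.5 kg VSS/d.
R_O = Q·ΔS − 1.42 P_X = 1069 − 361.4 = 707.9 kg O₂/d.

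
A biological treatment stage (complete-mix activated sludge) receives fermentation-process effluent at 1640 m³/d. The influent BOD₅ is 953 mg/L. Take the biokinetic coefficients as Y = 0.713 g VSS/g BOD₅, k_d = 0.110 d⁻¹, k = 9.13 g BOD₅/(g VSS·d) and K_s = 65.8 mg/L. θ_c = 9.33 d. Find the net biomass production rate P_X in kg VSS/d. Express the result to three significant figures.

For a completely mixed reactor with recycle the Lawrence–McCarty relation gives S = K_s·(1 + k_d·θ_c) / [θ_c·(Y·k − k_d) − 1] = 65.8 × (1 + 0.110 × 9.33) / [9.33 × (0.713 × 9.13 − 0.110) − 1] = 133.3 / 58.71 = 2.271 mg/L.
The observed yield is Y_obs = Y/(1 + k_d·θ_c) = 0.713 / (1 + 0.110 × 9.33) = 0.713 / 2.026 = 0.3519 g VSS per g BOD₅ removed.
Mass of BOD₅ removed per day: Q(S₀ − S) = 1640 × 950.7 g/m³ = 1559 kg/d.
Biomass produced: P_X = Y_obs·Q·ΔS = 0.3519 × 1559 ≈ 548.6 kg VSS/d.

P_X ≈ 549 kg VSS/d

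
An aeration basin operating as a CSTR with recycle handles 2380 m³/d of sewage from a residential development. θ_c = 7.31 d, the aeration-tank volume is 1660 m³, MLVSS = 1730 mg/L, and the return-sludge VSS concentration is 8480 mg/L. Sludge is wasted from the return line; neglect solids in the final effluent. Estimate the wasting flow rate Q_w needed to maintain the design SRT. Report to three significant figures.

Wasting from the return line (neglecting effluent solids): Q_w = V·X / (θ_c·X_r) = 1660 × 1730 / (7.31 × 8480) = 46.33 m³/d.

Q_w ≈ 46.3 m³/d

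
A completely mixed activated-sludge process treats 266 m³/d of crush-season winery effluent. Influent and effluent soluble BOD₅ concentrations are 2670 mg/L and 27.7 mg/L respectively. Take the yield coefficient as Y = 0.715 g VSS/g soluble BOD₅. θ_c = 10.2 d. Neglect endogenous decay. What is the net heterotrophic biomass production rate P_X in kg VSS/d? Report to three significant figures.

With endogenous decay neglected, the observed yield equals the true yield: Y_obs = Y = 0.715 g VSS/g soluble BOD₅.
Substrate removed = Q·(S₀ − S) = 266 m³/d × (2670 − 27.7) g/m³ = 7.03×10^5 g/d = 702.9 kg/d.
So the net sludge growth is P_X = 0.7150 × 702.9 = 502.5 kg VSS/d.

P_X ≈ 503 kg VSS/d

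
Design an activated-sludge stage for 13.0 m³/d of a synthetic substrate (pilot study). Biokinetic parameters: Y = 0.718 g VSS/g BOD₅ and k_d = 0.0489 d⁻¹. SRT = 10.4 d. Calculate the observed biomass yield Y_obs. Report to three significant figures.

The observed yield is Y_obs = Y/(1 + k_d·θ_c) = 0.718 / (1 + 0.0489 × 10.4) = 0.718 / 1.509 = 0.4760 g VSS per g BOD₅ removed.

Y_obs ≈ 0.476 g VSS/g BOD₅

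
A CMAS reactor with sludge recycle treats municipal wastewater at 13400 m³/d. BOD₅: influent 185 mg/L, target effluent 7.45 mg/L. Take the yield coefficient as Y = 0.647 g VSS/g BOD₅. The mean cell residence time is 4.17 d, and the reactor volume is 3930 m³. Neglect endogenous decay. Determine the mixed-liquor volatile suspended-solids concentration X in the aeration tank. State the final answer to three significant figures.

From V·X = Y·Q·(S₀ − S)·θ_c (decay neglected): X = 0.647 × 13400 × (185 − 7.45) × 4.17 / 3930 = 1633 mg/L.

X ≈ 1630 mg/L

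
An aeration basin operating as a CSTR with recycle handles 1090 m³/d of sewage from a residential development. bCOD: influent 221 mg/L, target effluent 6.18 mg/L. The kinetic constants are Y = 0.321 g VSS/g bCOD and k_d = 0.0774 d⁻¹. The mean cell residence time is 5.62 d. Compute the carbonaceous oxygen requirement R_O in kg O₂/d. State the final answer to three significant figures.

R_O ≈ 160 kg O₂/d

Y_obs = Y / (1 + k_d θ_c) = 0.321 / (1 + 0.0774 × 5.62) = 0.321 / 1.435 = 0.2237.
Substrate removed = Q·(S₀ − S) = 1090 m³/d × (221 − 6.18) g/m³ = 2.34×10^5 g/d = 234.2 kg/d.
Biomass synthesised: P_X = Y_obs × 234.2 = 52.38 kg VSS/d.
R_O = Q·(S₀ − S) − 1.42·P_X = 234.2 − 1.42 × 52.38 = 159.8 kg O₂/d.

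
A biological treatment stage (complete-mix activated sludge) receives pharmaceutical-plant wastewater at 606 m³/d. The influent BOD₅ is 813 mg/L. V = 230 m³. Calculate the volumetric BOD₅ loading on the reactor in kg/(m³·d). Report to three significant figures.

L_v ≈ 2.14 kg BOD₅/(m³·d)

Volumetric loading L_v = Q·S₀ / V = 606 × 813 g/m³ / 230.0 m³ = 2142 g/(m³·d) = 2.142 kg BOD₅/(m³·d).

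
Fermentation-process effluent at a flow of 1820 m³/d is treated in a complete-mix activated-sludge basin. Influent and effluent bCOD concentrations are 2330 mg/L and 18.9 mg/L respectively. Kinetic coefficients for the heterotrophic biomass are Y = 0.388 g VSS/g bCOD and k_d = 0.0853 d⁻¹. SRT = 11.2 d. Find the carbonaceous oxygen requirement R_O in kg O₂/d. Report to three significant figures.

Correct the yield for decay: Y_obs = Y/(1 + k_d θ_c) = 0.388 / (1 + 0.0853 × 11.2) = 0.388 / 1.955 = 0.1984.
Q·(S₀ − S) = 1820 × (2330 − 18.9) × 10⁻³ = 4206 kg/d removed.
Net sludge production P_X = 0.1984 × 4206 = 834.6 kg VSS/d.
Carbonaceous O₂ demand = substrate oxidised − cell-mass equivalent = 4206 − 1.42 × 834.6 = 3021 kg O₂/d.

R_O ≈ 3020 kg O₂/d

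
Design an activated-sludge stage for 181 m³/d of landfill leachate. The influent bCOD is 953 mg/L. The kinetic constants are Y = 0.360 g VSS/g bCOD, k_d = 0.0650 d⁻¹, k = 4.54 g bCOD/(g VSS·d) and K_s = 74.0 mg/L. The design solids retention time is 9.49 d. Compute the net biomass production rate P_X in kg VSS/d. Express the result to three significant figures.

P_X ≈ 38.1 kg VSS/d

Effluent substrate depends only on kinetics and SRT: S = K_s(1 + k_d θ_c) / [θ_c(Yk − k_d) − 1] = 74.0 × (1 + 0.0650 × 9.49) / [9.49 × (0.360 × 4.54 − 0.0650) − 1] = 119.6 / 13.89 = 8.612 mg/L.
Correct the yield for decay: Y_obs = Y/(1 + k_d θ_c) = 0.360 / (1 + 0.0650 × 9.49) = 0.360 / 1.617 = 0.2227.
Substrate removed = Q·(S₀ − S) = 181 m³/d × (953 − 8.61) g/m³ = 1.71×10^5 g/d = 170.9 kg/d.
Net biomass production P_X = Y_obs × Q·(S₀ − S) = 0.2227 × 170.9 = 38.06 kg VSS/d.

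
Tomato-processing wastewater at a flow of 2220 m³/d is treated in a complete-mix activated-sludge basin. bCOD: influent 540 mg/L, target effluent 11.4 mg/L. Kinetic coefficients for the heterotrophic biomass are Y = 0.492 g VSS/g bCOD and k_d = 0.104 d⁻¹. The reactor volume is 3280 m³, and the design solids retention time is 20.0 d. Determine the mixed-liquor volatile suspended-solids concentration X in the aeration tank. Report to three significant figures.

X = Y·Q·ΔS·θ_c / [V·(1 + k_d θ_c)] = 0.492 × 2220 × (540 − 11.4) × 20.0 / [3280 × (1 + 0.104 × 20.0)] = 1143 mg/L.

X ≈ 1140 mg/L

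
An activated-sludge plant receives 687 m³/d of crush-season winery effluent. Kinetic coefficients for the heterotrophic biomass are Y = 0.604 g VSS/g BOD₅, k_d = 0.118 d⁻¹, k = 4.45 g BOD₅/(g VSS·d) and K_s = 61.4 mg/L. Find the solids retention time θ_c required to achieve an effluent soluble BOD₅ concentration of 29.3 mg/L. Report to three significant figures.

θ_c ≈ 1.33 d

At the target effluent, Y k S/(K_s+S) = 0.604×4.45×29.3/90.70 = 0.8683 d⁻¹.
1/θ_c = 0.8683 − 0.118 = 0.7503 d⁻¹, so θ_c = 1.333 d.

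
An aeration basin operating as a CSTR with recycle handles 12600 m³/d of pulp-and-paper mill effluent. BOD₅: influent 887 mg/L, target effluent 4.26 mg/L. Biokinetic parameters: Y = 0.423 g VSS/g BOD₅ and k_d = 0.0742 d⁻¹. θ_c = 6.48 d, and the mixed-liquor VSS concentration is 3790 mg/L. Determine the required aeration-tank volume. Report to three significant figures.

From the SRT design equation V = Y Q (S₀−S) θ_c / [X (1 + k_d θ_c)] = 0.423 × 12600 × (887 − 4.26) × 6.48 / [3790 × (1 + 0.0742 × 6.48)] = 3.05×10^7 / 5612 = 5432 m³.

V ≈ 5430 m³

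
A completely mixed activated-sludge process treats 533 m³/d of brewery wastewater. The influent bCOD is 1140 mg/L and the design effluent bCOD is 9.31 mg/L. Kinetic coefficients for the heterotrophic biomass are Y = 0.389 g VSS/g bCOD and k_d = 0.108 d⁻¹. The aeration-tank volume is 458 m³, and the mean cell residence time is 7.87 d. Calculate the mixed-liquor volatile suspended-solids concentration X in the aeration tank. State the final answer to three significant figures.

X ≈ 2180 mg/L

X = Y·Q·ΔS·θ_c / [V·(1 + k_d θ_c)] = 0.389 × 533 × (1140 − 9.31) × 7.87 / [458 × (1 + 0.108 × 7.87)] = 2178 mg/L.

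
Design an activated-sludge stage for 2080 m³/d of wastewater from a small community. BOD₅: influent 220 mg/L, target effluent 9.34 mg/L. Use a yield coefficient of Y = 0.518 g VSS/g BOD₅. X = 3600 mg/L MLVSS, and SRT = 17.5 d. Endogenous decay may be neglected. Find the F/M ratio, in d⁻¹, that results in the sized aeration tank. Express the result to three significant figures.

F/M ≈ 0.115 d⁻¹

V·X = Y·Q·ΔS·θ_c gives V = 0.518 × 2080 × (220 − 9.34) × 17.5 / 3600 = 1103 m³.
Food-to-microorganism ratio F/M = Q S₀ / (V X) = 2080 × 220 / (1103 × 3600) = 0.1152 d⁻¹.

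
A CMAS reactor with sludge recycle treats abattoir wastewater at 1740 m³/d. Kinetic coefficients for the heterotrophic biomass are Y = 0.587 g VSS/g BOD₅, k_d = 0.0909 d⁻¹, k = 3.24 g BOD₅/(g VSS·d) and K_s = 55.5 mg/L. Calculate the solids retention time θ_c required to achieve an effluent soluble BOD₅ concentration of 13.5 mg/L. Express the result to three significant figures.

θ_c ≈ 3.56 d

At the target effluent, Y k S/(K_s+S) = 0.587×3.24×13.5/69.00 = 0.3721 d⁻¹.
1/θ_c = 0.3721 − 0.0909 = 0.2812 d⁻¹, so θ_c = 3.556 d.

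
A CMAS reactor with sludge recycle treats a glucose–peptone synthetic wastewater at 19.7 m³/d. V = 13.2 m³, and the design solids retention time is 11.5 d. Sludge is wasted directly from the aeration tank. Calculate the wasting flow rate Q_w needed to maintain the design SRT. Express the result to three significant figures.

For wasting at MLVSS concentration, Q_w = V/θ_c = 13.20/11.5 = 1.148 m³/d.

Q_w ≈ 1.15 m³/d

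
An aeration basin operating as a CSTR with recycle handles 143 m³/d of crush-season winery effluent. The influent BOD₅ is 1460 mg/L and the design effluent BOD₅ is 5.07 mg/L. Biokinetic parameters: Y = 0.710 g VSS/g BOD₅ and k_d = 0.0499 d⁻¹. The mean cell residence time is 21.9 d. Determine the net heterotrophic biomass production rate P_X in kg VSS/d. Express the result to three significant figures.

P_X ≈ 70.6 kg VSS/d

Y_obs = Y / (1 + k_d θ_c) = 0.710 / (1 + 0.0499 × 21.9) = 0.710 / 2.093 = 0.3393.
Substrate removed = Q·(S₀ − S) = 143 m³/d × (1460 − 5.07) g/m³ = 2.08×10^5 g/d = 208.1 kg/d.
P_X = Y_obs · Q(S₀ − S) = 0.3393 × 208.1 = 70.58 kg VSS/d.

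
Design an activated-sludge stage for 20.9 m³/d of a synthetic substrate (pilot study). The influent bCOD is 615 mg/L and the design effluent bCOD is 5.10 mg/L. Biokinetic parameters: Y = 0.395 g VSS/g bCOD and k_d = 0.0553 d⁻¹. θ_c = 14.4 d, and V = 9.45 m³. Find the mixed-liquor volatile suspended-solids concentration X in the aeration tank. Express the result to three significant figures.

X ≈ 4270 mg/L

Solving the biomass balance for X: X = Y Q (S₀−S) θ_c / [V (1+k_d θ_c)] = 0.395 × 20.9 × (615 − 5.10) × 14.4 / [9.45 × (1 + 0.0553 × 14.4)] = 4271 mg/L.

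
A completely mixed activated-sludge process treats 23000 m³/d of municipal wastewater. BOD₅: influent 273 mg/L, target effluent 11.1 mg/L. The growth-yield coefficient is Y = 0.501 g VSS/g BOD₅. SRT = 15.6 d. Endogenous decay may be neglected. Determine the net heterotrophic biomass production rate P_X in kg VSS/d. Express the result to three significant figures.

P_X ≈ 3020 kg VSS/d

With endogenous decay neglected, the observed yield equals the true yield: Y_obs = Y = 0.501 g VSS/g BOD₅.
ΔS = 273 − 11.1 = 261.9 mg/L, so the substrate removal rate is 23000 × 261.9/1000 = 6024 kg BOD₅/d.
So the net sludge growth is P_X = 0.5010 × 6024 = 3018 kg VSS/d.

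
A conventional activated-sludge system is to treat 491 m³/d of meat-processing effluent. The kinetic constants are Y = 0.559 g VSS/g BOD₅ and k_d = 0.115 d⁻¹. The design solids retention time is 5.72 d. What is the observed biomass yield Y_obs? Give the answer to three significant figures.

Y_obs = Y / (1 + k_d θ_c) = 0.559 / (1 + 0.115 × 5.72) = 0.559 / 1.658 = 0.3372.

Y_obs ≈ 0.337 g VSS/g BOD₅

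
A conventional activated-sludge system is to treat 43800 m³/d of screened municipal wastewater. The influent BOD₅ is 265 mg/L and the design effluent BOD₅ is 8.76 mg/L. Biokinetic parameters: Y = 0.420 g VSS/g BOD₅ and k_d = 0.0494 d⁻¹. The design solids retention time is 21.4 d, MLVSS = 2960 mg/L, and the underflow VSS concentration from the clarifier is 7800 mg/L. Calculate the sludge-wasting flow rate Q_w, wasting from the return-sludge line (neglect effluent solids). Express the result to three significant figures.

Q_w ≈ 294 m³/d

Steady-state biomass mass balance: V·X·(1 + k_d·θ_c) = Y·Q·(S₀ − S)·θ_c, so V = 0.420 × 43800 × (265 − 8.76) × 21.4 / [2960 × (1 + 0.0494 × 21.4)] = 1.01×10^8 / 6089 = 16566 m³.
Wasting from the return line (neglecting effluent solids): Q_w = V·X / (θ_c·X_r) = 16566 × 2960 / (21.4 × 7800) = 293.8 m³/d.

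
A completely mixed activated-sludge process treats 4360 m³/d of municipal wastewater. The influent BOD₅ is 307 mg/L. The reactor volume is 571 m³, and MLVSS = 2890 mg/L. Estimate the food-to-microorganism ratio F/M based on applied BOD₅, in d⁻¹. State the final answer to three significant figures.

F/M = Q·S₀ / (V·X) = 4360 × 307 / (571.0 × 2890) = 0.8111 g BOD₅·(g VSS·d)⁻¹.

F/M ≈ 0.811 d⁻¹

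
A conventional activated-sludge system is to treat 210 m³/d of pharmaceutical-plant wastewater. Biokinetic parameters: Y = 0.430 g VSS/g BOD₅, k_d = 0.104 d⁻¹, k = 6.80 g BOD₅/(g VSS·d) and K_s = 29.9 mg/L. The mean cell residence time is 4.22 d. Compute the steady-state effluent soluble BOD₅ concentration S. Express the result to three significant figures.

Effluent substrate depends only on kinetics and SRT: S = K_s(1 + k_d θ_c) / [θ_c(Yk − k_d) − 1] = 29.9 × (1 + 0.104 × 4.22) / [4.22 × (0.430 × 6.80 − 0.104) − 1] = 43.02 / 10.90 = 3.947 mg/L.

S ≈ 3.95 mg/L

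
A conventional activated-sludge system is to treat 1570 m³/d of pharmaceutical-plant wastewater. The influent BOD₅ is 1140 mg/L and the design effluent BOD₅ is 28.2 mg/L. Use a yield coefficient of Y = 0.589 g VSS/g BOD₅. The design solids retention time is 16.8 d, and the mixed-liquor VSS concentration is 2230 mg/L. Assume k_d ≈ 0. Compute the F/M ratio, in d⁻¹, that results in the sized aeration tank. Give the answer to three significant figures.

F/M ≈ 0.104 d⁻¹

With k_d = 0 the design equation reduces to V = Y Q (S₀−S) θ_c / X = 0.589 × 1570 × (1140 − 28.2) × 16.8 / 2230 = 7745 m³.
Food-to-microorganism ratio F/M = Q S₀ / (V X) = 1570 × 1140 / (7745 × 2230) = 0.1036 d⁻¹.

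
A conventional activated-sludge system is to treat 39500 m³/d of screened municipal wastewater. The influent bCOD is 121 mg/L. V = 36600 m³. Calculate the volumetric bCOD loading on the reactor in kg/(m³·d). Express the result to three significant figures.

L_v ≈ 0.131 kg bCOD/(m³·d)

Applied bCOD load per unit volume = Q·S₀/V = (39500 × 121/1000)/36600 = 0.1306 kg bCOD·m⁻³·d⁻¹.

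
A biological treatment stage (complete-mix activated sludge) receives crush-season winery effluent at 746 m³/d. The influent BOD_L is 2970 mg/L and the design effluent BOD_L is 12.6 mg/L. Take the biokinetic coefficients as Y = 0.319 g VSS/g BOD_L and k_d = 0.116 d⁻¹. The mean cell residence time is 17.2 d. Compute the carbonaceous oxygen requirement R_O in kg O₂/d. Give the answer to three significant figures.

The observed yield is Y_obs = Y/(1 + k_d·θ_c) = 0.319 / (1 + 0.116 × 17.2) = 0.319 / 2.995 = 0.1065 g VSS per g BOD_L removed.
Substrate removed = Q·(S₀ − S) = 746 m³/d × (2970 − 12.6) g/m³ = 2.21×10^6 g/d = 2206 kg/d.
P_X = Y_obs·Q·(S₀ − S) = 0.1065 × 2206 = 235.0 kg VSS/d.
R_O = Q·(S₀ − S) − 1.42·P_X = 2206 − 1.42 × 235.0 = 1873 kg O₂/d.

R_O ≈ 1870 kg O₂/d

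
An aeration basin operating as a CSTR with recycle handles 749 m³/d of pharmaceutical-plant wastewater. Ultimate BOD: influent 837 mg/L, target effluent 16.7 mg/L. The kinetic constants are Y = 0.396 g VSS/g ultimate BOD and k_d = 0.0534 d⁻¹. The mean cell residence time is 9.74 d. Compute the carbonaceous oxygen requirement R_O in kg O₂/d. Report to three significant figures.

R_O ≈ 387 kg O₂/d

Observed yield with endogenous decay: Y_obs = Y / (1 + k_d·θ_c) = 0.396 / (1 + 0.0534 × 9.74) = 0.396 / 1.520 = 0.2605 g VSS/g ultimate BOD.
ΔS = 837 − 16.7 = 820.3 mg/L, so the substrate removal rate is 749 × 820.3/1000 = 614.4 kg ultimate BOD/d.
Biomass synthesised: P_X = Y_obs × 614.4 = 160.1 kg VSS/d.
Carbonaceous O₂ demand = substrate oxidised − cell-mass equivalent = 614.4 − 1.42 × 160.1 = 387.1 kg O₂/d.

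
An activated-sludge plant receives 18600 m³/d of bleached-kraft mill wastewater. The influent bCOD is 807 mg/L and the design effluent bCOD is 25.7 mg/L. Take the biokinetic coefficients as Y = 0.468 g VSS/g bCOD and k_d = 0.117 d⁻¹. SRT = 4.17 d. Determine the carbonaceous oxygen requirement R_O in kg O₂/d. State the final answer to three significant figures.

The observed yield is Y_obs = Y/(1 + k_d·θ_c) = 0.468 / (1 + 0.117 × 4.17) = 0.468 / 1.488 = 0.3145 g VSS per g bCOD removed.
ΔS = 807 − 25.7 = 781.3 mg/L, so the substrate removal rate is 18600 × 781.3/1000 = 14532 kg bCOD/d.
Biomass synthesised: P_X = Y_obs × 14532 = 4571 kg VSS/d.
R_O = Q·ΔS − 1.42 P_X = 14532 − 6491 = 8041 kg O₂/d.

R_O ≈ 8040 kg O₂/d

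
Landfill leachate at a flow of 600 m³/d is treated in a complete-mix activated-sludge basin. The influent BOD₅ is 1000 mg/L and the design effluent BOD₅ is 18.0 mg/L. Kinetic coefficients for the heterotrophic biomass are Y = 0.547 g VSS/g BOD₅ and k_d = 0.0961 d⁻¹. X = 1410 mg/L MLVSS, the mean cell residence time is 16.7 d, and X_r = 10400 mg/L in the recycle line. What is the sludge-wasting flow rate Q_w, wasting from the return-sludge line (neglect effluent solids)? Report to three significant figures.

Rearranging the biomass balance for a CMAS with decay, V = Y·Q·ΔS·θ_c / [X·(1+k_d θ_c)] = 0.547 × 600 × (1000 − 18.0) × 16.7 / [1410 × (1 + 0.0961 × 16.7)] = 5.38×10^6 / 3673 = 1465 m³.
Wasting from the return line (neglecting effluent solids): Q_w = V·X / (θ_c·X_r) = 1465 × 1410 / (16.7 × 10400) = 11.90 m³/d.

Q_w ≈ 11.9 m³/d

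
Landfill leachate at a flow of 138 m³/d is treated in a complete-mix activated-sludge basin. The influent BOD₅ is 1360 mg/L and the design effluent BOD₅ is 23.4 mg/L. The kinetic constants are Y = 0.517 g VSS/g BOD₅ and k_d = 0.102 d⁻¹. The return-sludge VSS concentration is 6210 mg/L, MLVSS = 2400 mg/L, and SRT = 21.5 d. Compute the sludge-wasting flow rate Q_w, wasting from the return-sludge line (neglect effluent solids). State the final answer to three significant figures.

Q_w ≈ 4.81 m³/d

From the SRT design equation V = Y Q (S₀−S) θ_c / [X (1 + k_d θ_c)] = 0.517 × 138 × (1360 − 23.4) × 21.5 / [2400 × (1 + 0.102 × 21.5)] = 2.05×10^6 / 7663 = 267.5 m³.
Q_w = (V·X)/(θ_c X_r) = 267.5 × 2400 / (21.5 × 6210) = 4.809 m³/d.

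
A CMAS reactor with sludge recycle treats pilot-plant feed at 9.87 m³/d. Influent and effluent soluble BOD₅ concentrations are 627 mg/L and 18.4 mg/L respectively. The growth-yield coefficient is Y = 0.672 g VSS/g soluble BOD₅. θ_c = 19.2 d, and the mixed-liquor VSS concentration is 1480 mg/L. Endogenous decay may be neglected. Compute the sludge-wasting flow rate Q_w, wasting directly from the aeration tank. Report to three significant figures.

Q_w ≈ 2.73 m³/d

With k_d = 0 the design equation reduces to V = Y Q (S₀−S) θ_c / X = 0.672 × 9.87 × (627 − 18.4) × 19.2 / 1480 = 52.37 m³.
With mixed-liquor wasting, θ_c = V/Q_w, so Q_w = V/θ_c = 52.37/19.2 = 2.727 m³/d.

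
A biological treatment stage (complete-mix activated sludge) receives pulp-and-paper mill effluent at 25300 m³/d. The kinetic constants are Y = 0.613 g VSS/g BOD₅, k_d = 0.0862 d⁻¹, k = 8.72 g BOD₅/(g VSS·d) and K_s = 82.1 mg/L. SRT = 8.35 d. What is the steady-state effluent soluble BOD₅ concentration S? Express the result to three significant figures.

For a completely mixed reactor with recycle the Lawrence–McCarty relation gives S = K_s·(1 + k_d·θ_c) / [θ_c·(Y·k − k_d) − 1] = 82.1 × (1 + 0.0862 × 8.35) / [8.35 × (0.613 × 8.72 − 0.0862) − 1] = 141.2 / 42.91 = 3.290 mg/L.

S ≈ 3.29 mg/L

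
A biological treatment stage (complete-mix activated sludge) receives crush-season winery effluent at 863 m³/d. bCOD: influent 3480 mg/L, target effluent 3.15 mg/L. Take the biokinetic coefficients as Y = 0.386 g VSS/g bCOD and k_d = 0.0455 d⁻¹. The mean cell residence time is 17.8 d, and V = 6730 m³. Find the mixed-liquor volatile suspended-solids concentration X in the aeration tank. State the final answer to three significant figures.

From V·X·(1 + k_d·θ_c) = Y·Q·(S₀ − S)·θ_c: X = 0.386 × 863 × (3480 − 3.15) × 17.8 / [6730 × (1 + 0.0455 × 17.8)] = 1693 mg/L.

X ≈ 1690 mg/L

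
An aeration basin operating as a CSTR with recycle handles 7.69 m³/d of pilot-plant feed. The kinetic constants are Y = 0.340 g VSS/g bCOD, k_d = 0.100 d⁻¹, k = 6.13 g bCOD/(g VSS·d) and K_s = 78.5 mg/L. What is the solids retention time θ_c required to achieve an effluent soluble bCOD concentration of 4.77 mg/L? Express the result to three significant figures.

θ_c ≈ 51.6 d

Specific growth rate at S = 4.77 mg/L: μ = YkS/(K_s+S) = 0.340·6.13·4.77/(78.5+4.77) = 0.1194 d⁻¹.
1/θ_c = 0.1194 − 0.100 = 0.01939 d⁻¹, so θ_c = 51.57 d.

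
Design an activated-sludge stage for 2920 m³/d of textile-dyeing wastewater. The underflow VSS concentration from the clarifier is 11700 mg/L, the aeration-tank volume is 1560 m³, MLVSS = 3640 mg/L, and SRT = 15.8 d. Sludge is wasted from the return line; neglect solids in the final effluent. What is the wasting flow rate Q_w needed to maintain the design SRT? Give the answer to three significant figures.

θ_c = V·X/(Q_w·X_r) when wasting from the recycle, so Q_w = V·X/(θ_c·X_r) = 1560 × 3640 / (15.8 × 11700) = 30.72 m³/d.

Q_w ≈ 30.7 m³/d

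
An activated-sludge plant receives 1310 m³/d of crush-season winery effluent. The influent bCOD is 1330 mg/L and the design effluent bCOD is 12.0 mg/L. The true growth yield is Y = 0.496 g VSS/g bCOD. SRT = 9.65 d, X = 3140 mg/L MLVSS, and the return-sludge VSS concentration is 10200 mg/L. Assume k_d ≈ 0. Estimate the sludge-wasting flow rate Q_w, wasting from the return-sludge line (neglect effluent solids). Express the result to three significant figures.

V·X = Y·Q·ΔS·θ_c gives V = 0.496 × 1310 × (1330 − 12.0) × 9.65 / 3140 = 2632 m³.
Q_w = (V·X)/(θ_c X_r) = 2632 × 3140 / (9.65 × 10200) = 83.96 m³/d.

Q_w ≈ 84.0 m³/d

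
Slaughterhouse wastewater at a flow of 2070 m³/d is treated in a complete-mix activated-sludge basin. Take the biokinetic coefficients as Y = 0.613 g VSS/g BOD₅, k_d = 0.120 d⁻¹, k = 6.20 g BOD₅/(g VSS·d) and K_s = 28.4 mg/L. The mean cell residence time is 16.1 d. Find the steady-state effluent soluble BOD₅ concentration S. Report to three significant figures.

S ≈ 1.43 mg/L

For a completely mixed reactor with recycle the Lawrence–McCarty relation gives S = K_s·(1 + k_d·θ_c) / [θ_c·(Y·k − k_d) − 1] = 28.4 × (1 + 0.120 × 16.1) / [16.1 × (0.613 × 6.20 − 0.120) − 1] = 83.27 / 58.26 = 1.429 mg/L.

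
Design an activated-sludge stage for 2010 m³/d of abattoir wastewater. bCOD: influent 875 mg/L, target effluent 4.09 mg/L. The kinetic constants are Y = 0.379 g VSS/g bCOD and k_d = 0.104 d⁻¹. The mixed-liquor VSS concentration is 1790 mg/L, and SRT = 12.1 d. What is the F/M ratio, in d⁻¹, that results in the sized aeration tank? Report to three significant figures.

F/M ≈ 0.495 d⁻¹

Steady-state biomass mass balance: V·X·(1 + k_d·θ_c) = Y·Q·(S₀ − S)·θ_c, so V = 0.379 × 2010 × (875 − 4.09) × 12.1 / [1790 × (1 + 0.104 × 12.1)] = 8.03×10^6 / 4043 = 1986 m³.
F/M = Q·S₀ / (V·X) = 2010 × 875 / (1986 × 1790) = 0.4948 g bCOD·(g VSS·d)⁻¹.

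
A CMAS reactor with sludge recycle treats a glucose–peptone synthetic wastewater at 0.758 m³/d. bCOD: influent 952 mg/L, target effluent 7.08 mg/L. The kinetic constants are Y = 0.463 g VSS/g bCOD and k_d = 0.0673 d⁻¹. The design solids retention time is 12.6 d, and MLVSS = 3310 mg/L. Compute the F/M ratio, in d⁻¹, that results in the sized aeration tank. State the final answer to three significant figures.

Steady-state biomass mass balance: V·X·(1 + k_d·θ_c) = Y·Q·(S₀ − S)·θ_c, so V = 0.463 × 0.758 × (952 − 7.08) × 12.6 / [3310 × (1 + 0.0673 × 12.6)] = 4.18×10^3 / 6117 = 0.6831 m³.
F/M = applied load / biomass = Q·S₀/(V·X) = 0.758 × 952 / (0.6831 × 3310) = 0.3191 d⁻¹.

F/M ≈ 0.319 d⁻¹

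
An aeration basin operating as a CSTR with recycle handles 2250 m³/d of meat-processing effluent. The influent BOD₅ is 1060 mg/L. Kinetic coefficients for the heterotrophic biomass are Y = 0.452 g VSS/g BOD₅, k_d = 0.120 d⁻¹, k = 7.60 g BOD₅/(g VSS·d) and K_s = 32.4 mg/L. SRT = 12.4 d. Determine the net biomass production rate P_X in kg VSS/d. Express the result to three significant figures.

For a completely mixed reactor with recycle the Lawrence–McCarty relation gives S = K_s·(1 + k_d·θ_c) / [θ_c·(Y·k − k_d) − 1] = 32.4 × (1 + 0.120 × 12.4) / [12.4 × (0.452 × 7.60 − 0.120) − 1] = 80.61 / 40.11 = 2.010 mg/L.
Correct the yield for decay: Y_obs = Y/(1 + k_d θ_c) = 0.452 / (1 + 0.120 × 12.4) = 0.452 / 2.488 = 0.1817.
ΔS = 1060 − 2.01 = 1058 mg/L, so the substrate removal rate is 2250 × 1058/1000 = 2380 kg BOD₅/d.
P_X = Y_obs · Q(S₀ − S) = 0.1817 × 2380 = 432.5 kg VSS/d.

P_X ≈ 432 kg VSS/d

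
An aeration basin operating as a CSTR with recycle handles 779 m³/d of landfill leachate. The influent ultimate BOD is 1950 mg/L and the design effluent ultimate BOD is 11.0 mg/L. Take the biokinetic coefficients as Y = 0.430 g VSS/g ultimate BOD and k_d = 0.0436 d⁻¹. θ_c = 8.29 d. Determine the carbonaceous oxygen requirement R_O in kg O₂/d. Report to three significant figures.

R_O ≈ 833 kg O₂/d

Correct the yield for decay: Y_obs = Y/(1 + k_d θ_c) = 0.430 / (1 + 0.0436 × 8.29) = 0.430 / 1.361 = 0.3158.
Substrate removed = Q·(S₀ − S) = 779 m³/d × (1950 − 11.0) g/m³ = 1.51×10^6 g/d = 1510 kg/d.
Biomass synthesised: P_X = Y_obs × 1510 = 477.1 kg VSS/d.
R_O = Q·(S₀ − S) − 1.42·P_X = 1510 − 1.42 × 477.1 = 833.0 kg O₂/d.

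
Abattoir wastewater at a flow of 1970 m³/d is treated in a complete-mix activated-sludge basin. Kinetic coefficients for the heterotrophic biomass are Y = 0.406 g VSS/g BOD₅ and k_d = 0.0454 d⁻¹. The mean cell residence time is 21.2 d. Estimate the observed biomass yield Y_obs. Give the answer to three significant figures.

Y_obs ≈ 0.207 g VSS/g BOD₅

Y_obs = Y / (1 + k_d θ_c) = 0.406 / (1 + 0.0454 × 21.2) = 0.406 / 1.962 = 0.2069.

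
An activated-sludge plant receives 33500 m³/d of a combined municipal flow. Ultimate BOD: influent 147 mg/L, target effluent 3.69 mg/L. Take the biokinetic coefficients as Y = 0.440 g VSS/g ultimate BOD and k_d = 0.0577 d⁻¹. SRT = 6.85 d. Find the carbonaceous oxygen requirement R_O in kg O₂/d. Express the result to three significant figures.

Observed yield with endogenous decay: Y_obs = Y / (1 + k_d·θ_c) = 0.440 / (1 + 0.0577 × 6.85) = 0.440 / 1.395 = 0.3154 g VSS/g ultimate BOD.
Q·(S₀ − S) = 33500 × (147 − 3.69) × 10⁻³ = 4801 kg/d removed.
P_X = Y_obs·Q·(S₀ − S) = 0.3154 × 4801 = 1514 kg VSS/d.
R_O = Q·ΔS − 1.42 P_X = 4801 − 2150 = 2651 kg O₂/d.

R_O ≈ 2650 kg O₂/d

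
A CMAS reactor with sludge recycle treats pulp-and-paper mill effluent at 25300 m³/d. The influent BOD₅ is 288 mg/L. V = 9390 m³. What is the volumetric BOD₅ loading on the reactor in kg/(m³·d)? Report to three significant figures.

Applied BOD₅ load per unit volume = Q·S₀/V = (25300 × 288/1000)/9390 = 0.7760 kg BOD₅·m⁻³·d⁻¹.

L_v ≈ 0.776 kg BOD₅/(m³·d)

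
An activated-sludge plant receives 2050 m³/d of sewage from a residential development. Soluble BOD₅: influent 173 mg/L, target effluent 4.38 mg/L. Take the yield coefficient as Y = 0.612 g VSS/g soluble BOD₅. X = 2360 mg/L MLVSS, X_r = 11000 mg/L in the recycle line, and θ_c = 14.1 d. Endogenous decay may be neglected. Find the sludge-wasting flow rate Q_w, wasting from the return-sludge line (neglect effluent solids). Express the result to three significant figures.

With k_d = 0 the design equation reduces to V = Y Q (S₀−S) θ_c / X = 0.612 × 2050 × (173 − 4.38) × 14.1 / 2360 = 1264 m³.
Wasting from the return line (neglecting effluent solids): Q_w = V·X / (θ_c·X_r) = 1264 × 2360 / (14.1 × 11000) = 19.23 m³/d.

Q_w ≈ 19.2 m³/d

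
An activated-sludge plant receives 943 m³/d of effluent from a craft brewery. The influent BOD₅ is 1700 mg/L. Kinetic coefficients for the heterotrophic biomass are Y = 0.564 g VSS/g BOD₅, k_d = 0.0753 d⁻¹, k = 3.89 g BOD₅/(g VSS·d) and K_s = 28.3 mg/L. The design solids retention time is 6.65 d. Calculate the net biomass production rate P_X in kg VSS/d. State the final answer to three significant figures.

For a completely mixed reactor with recycle the Lawrence–McCarty relation gives S = K_s·(1 + k_d·θ_c) / [θ_c·(Y·k − k_d) − 1] = 28.3 × (1 + 0.0753 × 6.65) / [6.65 × (0.564 × 3.89 − 0.0753) − 1] = 42.47 / 13.09 = 3.245 mg/L.
Observed yield with endogenous decay: Y_obs = Y / (1 + k_d·θ_c) = 0.564 / (1 + 0.0753 × 6.65) = 0.564 / 1.501 = 0.3758 g VSS/g BOD₅.
Substrate removed = Q·(S₀ − S) = 943 m³/d × (1700 − 3.24) g/m³ = 1.6×10^6 g/d = 1600 kg/d.
Biomass produced: P_X = Y_obs·Q·ΔS = 0.3758 × 1600 ≈ 601.3 kg VSS/d.

P_X ≈ 601 kg VSS/d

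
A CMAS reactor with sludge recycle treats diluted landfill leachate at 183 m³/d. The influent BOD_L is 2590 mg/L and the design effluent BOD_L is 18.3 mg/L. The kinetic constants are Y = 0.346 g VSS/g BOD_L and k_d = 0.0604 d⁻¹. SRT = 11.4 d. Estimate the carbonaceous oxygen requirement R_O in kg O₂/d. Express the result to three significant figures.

R_O ≈ 334 kg O₂/d

Correct the yield for decay: Y_obs = Y/(1 + k_d θ_c) = 0.346 / (1 + 0.0604 × 11.4) = 0.346 / 1.689 = 0.2049.
ΔS = 2590 − 18.3 = 2572 mg/L, so the substrate removal rate is 183 × 2572/1000 = 470.6 kg BOD_L/d.
Net sludge production P_X = 0.2049 × 470.6 = 96.43 kg VSS/d.
Carbonaceous O₂ demand = substrate oxidised − cell-mass equivalent = 470.6 − 1.42 × 96.43 = 333.7 kg O₂/d.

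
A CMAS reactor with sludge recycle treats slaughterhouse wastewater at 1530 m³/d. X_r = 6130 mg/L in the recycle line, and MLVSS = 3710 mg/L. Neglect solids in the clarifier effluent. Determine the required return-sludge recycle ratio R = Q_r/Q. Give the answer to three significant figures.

R ≈ 1.53

Mass balance around the secondary clarifier (neglecting effluent solids): R = X / (X_r − X) = 3710 / (6130 − 3710) = 1.533.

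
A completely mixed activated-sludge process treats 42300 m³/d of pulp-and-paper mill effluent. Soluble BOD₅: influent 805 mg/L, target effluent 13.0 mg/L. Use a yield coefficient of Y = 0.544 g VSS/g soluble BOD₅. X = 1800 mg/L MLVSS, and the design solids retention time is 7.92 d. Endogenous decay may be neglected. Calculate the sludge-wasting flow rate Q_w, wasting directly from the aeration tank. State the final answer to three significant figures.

Q_w ≈ 10100 m³/d

Biomass mass balance (decay neglected): V·X = Y·Q·(S₀ − S)·θ_c, so V = 0.544 × 42300 × (805 − 13.0) × 7.92 / 1800 = 80189 m³.
For wasting at MLVSS concentration, Q_w = V/θ_c = 80189/7.92 = 10125 m³/d.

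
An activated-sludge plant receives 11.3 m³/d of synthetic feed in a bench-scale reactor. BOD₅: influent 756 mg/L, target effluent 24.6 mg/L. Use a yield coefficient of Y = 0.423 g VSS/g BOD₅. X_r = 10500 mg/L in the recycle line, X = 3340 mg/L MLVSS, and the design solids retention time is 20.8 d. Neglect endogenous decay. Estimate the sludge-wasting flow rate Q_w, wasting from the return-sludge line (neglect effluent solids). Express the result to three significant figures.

Q_w ≈ 0.333 m³/d

V·X = Y·Q·ΔS·θ_c gives V = 0.423 × 11.3 × (756 − 24.6) × 20.8 / 3340 = 21.77 m³.
θ_c = V·X/(Q_w·X_r) when wasting from the recycle, so Q_w = V·X/(θ_c·X_r) = 21.77 × 3340 / (20.8 × 10500) = 0.3330 m³/d.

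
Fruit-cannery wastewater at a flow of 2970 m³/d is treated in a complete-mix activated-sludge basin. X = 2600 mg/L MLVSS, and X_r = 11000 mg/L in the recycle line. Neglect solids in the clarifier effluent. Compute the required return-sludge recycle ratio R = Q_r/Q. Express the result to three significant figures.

R = Q_r/Q = X/(X_r − X) = 2600 / (11000 − 2600) = 0.3095.

R ≈ 0.310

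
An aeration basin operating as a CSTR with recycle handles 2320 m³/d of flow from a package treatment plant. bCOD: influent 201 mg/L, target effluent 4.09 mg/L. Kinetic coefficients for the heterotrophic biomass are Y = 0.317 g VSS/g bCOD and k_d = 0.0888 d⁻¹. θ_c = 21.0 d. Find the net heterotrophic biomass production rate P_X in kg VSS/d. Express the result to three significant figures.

Observed yield with endogenous decay: Y_obs = Y / (1 + k_d·θ_c) = 0.317 / (1 + 0.0888 × 21.0) = 0.317 / 2.865 = 0.1107 g VSS/g bCOD.
ΔS = 201 − 4.09 = 196.9 mg/L, so the substrate removal rate is 2320 × 196.9/1000 = 456.8 kg bCOD/d.
Biomass produced: P_X = Y_obs·Q·ΔS = 0.1107 × 456.8 ≈ 50.55 kg VSS/d.

P_X ≈ 50.5 kg VSS/d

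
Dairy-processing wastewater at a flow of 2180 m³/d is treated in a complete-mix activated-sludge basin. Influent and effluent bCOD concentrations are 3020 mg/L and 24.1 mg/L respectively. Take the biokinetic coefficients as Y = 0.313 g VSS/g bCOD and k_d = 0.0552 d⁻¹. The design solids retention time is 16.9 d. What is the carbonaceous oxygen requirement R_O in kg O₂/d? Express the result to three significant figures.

Correct the yield for decay: Y_obs = Y/(1 + k_d θ_c) = 0.313 / (1 + 0.0552 × 16.9) = 0.313 / 1.933 = 0.1619.
Q·(S₀ − S) = 2180 × (3020 − 24.1) × 10⁻³ = 6531 kg/d removed.
Net sludge production P_X = 0.1619 × 6531 = 1058 kg VSS/d.
Carbonaceous O₂ demand = substrate oxidised − cell-mass equivalent = 6531 − 1.42 × 1058 = 5029 kg O₂/d.

R_O ≈ 5030 kg O₂/d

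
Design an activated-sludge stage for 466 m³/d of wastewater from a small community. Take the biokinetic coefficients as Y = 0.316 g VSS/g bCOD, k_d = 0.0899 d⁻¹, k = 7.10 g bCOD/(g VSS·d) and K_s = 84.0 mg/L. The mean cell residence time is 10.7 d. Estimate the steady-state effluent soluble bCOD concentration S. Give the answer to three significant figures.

S ≈ 7.48 mg/L

Effluent substrate depends only on kinetics and SRT: S = K_s(1 + k_d θ_c) / [θ_c(Yk − k_d) − 1] = 84.0 × (1 + 0.0899 × 10.7) / [10.7 × (0.316 × 7.10 − 0.0899) − 1] = 164.8 / 22.04 = 7.476 mg/L.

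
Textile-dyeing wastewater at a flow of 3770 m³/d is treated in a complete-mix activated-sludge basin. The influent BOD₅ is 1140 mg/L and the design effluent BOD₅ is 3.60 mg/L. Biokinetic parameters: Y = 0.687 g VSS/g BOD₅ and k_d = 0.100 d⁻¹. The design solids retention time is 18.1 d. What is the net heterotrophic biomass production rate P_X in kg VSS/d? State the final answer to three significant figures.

Y_obs = Y / (1 + k_d θ_c) = 0.687 / (1 + 0.100 × 18.1) = 0.687 / 2.810 = 0.2445.
Q·(S₀ − S) = 3770 × (1140 − 3.60) × 10⁻³ = 4284 kg/d removed.
So the net sludge growth is P_X = 0.2445 × 4284 = 1047 kg VSS/d.

P_X ≈ 1050 kg VSS/d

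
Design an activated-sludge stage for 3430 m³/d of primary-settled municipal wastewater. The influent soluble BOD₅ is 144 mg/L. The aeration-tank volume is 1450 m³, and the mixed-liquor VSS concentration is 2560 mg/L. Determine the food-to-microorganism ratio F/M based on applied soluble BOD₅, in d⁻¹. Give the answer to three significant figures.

F/M = applied load / biomass = Q·S₀/(V·X) = 3430 × 144 / (1450 × 2560) = 0.1331 d⁻¹.

F/M ≈ 0.133 d⁻¹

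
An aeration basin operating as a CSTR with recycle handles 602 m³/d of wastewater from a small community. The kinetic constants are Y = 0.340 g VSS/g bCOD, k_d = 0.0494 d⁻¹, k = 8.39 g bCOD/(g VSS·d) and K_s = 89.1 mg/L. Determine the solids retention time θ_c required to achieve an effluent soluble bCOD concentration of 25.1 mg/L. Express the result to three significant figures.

θ_c ≈ 1.73 d

At the target effluent, Y k S/(K_s+S) = 0.340×8.39×25.1/114.2 = 0.6270 d⁻¹.
Then 1/θ_c = μ − k_d = 0.6270 − 0.0494 = 0.5776 d⁻¹, giving θ_c = 1.731 d.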